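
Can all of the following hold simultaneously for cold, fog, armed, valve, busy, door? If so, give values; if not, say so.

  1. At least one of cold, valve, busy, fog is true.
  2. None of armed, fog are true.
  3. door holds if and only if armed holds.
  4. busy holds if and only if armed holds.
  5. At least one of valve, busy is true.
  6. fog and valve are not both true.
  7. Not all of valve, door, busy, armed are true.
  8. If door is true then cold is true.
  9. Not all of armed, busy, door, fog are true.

cold = False, fog = False, armed = False, valve = True, busy = False, door = False

  (1) {cold, valve, busy, fog}: 1 true — at least one ✓
  (2) {armed, fog}: 0 true — none ✓
  (3) door=F, armed=F — same ✓
  (4) busy=F, armed=F — same ✓
  (5) {valve, busy}: 1 true — at least one ✓
  (6) fog=F, valve=T — not both ✓
  (7) {valve, door, busy, armed}: 1/4 true — not all ✓
  (8) door=F ⇒ cold: vacuous ✓
  (9) {armed, busy, door, fog}: 0/4 true — not all ✓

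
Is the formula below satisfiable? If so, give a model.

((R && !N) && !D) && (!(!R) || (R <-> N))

D = False, N = False, R = True

  (R && !N) && !D = True
    R && !N = True
      !N = True
    !D = True
  !(!R) || (R <-> N) = True
    !(!R) = True
      !R = False
    R <-> N = False
Both conjuncts True, so the formula holds.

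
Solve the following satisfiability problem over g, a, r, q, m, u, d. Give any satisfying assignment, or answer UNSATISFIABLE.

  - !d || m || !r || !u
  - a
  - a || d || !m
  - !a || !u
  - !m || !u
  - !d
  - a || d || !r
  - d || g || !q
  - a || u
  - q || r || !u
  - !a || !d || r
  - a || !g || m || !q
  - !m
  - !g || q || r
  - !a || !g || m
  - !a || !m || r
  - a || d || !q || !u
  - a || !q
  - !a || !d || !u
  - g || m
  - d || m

Case a = True:
  (!a || !u) forces u = False.
  (!d) forces d = False.
  (!m) forces m = False.
  Clause (d || m) is falsified — contradiction.
Case a = False:
  Clause (a) is falsified — contradiction.
Both cases fail, so the formula is unsatisfiable.

No satisfying assignment exists.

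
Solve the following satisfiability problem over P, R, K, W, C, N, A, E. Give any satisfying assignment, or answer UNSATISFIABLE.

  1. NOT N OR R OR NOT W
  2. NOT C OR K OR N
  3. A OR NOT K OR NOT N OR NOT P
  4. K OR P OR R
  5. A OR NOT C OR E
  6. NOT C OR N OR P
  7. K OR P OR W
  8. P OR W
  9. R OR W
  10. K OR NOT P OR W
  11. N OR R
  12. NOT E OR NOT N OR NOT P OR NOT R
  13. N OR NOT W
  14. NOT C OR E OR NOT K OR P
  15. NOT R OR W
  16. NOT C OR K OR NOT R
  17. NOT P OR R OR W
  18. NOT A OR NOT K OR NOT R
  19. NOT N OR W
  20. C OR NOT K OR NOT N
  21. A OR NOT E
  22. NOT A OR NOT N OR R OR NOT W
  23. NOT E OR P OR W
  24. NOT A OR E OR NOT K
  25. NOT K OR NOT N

P: False, R: True, K: False, W: True, C: False, N: True, A: False, E: False

Set P = False.
  then (P OR W) forces W = True.
  then (N OR NOT W) forces N = True.
  then (NOT K OR NOT N) forces K = False.
  then (NOT N OR R OR NOT W) forces R = True.
  then (NOT C OR K OR NOT R) forces C = False.
Set A = False.
  then (A OR NOT E) forces E = False.
All clauses satisfied.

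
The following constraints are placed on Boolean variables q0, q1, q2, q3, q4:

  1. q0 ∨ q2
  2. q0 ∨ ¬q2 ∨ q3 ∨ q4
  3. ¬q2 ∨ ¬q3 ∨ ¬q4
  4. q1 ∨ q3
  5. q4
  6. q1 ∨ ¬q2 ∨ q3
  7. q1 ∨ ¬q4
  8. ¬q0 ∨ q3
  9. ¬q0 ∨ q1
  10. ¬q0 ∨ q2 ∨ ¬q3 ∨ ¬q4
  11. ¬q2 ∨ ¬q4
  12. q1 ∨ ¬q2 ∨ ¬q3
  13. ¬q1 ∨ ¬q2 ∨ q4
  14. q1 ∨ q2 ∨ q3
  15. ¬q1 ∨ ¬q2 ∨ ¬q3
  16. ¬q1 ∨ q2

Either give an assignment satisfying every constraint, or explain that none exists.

Case q4 = True:
  (q1 ∨ ¬q4) forces q1 = True.
  (¬q2 ∨ ¬q4) forces q2 = False.
  Clause (¬q1 ∨ q2) is falsified — contradiction.
Case q4 = False:
  Clause (q4) is falsified — contradiction.
Both cases fail, so the formula is unsatisfiable.

UNSATISFIABLE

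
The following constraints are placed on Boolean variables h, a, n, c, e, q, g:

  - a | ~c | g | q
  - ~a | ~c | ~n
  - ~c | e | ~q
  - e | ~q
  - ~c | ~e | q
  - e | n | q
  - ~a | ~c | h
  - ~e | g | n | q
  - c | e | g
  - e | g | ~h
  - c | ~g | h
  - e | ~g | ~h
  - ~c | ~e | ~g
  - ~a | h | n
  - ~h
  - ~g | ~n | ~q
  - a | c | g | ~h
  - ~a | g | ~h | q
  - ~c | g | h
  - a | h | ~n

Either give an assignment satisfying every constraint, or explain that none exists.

Unit clause (~h) forces h = False.
Set a = True.
  then (~a | ~c | h) forces c = False.
  then (c | ~g | h) forces g = False.
  then (~a | h | n) forces n = True.
  then (c | e | g) forces e = True.
Set q = False.
All clauses satisfied.

h = False, a = True, n = True, c = False, e = True, q = False, g = False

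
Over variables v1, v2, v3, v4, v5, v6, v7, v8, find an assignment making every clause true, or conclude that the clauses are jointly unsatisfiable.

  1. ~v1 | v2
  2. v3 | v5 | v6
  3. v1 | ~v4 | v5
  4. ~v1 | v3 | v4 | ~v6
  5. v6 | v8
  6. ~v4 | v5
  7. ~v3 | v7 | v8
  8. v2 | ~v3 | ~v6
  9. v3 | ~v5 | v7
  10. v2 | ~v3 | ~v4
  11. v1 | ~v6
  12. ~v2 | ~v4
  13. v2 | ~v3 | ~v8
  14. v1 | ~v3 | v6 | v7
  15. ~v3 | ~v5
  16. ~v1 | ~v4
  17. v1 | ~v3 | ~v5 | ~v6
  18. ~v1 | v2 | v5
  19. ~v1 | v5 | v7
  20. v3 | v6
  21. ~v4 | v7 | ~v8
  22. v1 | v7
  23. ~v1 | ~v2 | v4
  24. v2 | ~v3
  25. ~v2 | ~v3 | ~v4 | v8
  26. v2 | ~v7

v1 = False, v2 = True, v3 = True, v4 = False, v5 = False, v6 = False, v7 = True, v8 = True

Try v1 = True:
  (~v1 | v2) forces v2 = True.
  (~v2 | ~v4) forces v4 = False.
  clause (~v1 | ~v2 | v4) is falsified — backtrack.
So v1 = False.
  then (v1 | ~v6) forces v6 = False.
  then (v3 | v6) forces v3 = True.
  then (v1 | v7) forces v7 = True.
  then (v2 | ~v3) forces v2 = True.
  then (v6 | v8) forces v8 = True.
  then (~v2 | ~v4) forces v4 = False.
  then (~v3 | ~v5) forces v5 = False.
All clauses satisfied.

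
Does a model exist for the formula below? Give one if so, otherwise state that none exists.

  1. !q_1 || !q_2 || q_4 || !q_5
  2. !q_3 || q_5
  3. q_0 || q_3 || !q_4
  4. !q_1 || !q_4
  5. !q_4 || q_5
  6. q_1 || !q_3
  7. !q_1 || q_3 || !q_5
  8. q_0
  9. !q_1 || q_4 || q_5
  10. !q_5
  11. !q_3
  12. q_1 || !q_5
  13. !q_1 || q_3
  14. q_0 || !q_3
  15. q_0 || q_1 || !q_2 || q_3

Unit clause (q_0) forces q_0 = True.
Unit clause (!q_5) forces q_5 = False.
Unit clause (!q_3) forces q_3 = False.
In (!q_1 || q_3) only !q_1 is left, so q_1 = False.
In (!q_4 || q_5) only !q_4 is left, so q_4 = False.
Set q_2 = True.
All clauses satisfied.

q_0: True, q_1: False, q_2: True, q_3: False, q_4: False, q_5: False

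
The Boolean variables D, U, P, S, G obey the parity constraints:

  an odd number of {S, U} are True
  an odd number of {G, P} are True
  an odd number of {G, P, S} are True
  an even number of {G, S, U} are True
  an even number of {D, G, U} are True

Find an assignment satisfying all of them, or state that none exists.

D = False, U = True, P = False, S = False, G = True

{S, U}: 1 true → odd ✓
{G, P}: 1 true → odd ✓
{G, P, S}: 1 true → odd ✓
{G, S, U}: 2 true → even ✓
{D, G, U}: 2 true → even ✓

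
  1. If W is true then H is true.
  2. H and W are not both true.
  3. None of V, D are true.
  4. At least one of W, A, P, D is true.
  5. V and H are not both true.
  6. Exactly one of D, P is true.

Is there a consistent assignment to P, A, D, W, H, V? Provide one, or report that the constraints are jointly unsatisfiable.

P: True, A: False, D: False, W: False, H: False, V: False

  (1) W=F ⇒ H: vacuous ✓
  (2) H=F, W=F — not both ✓
  (3) {V, D}: 0 true — none ✓
  (4) {W, A, P, D}: 1 true — at least one ✓
  (5) V=F, H=F — not both ✓
  (6) {D, P}: 1 true — exactly one ✓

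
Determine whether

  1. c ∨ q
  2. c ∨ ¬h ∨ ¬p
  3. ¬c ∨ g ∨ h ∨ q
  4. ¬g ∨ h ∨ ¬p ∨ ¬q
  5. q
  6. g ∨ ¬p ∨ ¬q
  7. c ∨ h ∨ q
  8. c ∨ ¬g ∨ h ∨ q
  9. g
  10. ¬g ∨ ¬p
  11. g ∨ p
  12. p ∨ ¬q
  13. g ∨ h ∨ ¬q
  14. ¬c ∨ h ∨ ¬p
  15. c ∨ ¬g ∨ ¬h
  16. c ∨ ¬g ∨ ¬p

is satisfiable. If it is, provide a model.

Case q = True:
  (g) forces g = True.
  (¬g ∨ ¬p) forces p = False.
  Clause (p ∨ ¬q) is falsified — contradiction.
Case q = False:
  Clause (q) is falsified — contradiction.
Both cases fail, so the formula is unsatisfiable.

Unsatisfiable — no assignment works.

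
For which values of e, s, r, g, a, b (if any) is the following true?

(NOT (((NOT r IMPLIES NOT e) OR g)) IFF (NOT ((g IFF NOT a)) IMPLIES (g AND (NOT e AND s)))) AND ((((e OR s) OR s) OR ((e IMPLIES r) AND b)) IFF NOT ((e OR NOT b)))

e = False, s = False, r = True, g = False, a = False, b = True

  NOT (((NOT r IMPLIES NOT e) OR g)) IFF (NOT ((g IFF NOT a)) IMPLIES (g AND (NOT e AND s))) = True
    NOT (((NOT r IMPLIES NOT e) OR g)) = False
      (NOT r IMPLIES NOT e) OR g = True
        NOT r IMPLIES NOT e = True
          NOT r = False
          NOT e = True
    NOT ((g IFF NOT a)) IMPLIES (g AND (NOT e AND s)) = False
      NOT ((g IFF NOT a)) = True
        g IFF NOT a = False
          NOT a = True
      g AND (NOT e AND s) = False
        NOT e AND s = False
          NOT e = True
  (((e OR s) OR s) OR ((e IMPLIES r) AND b)) IFF NOT ((e OR NOT b)) = True
    ((e OR s) OR s) OR ((e IMPLIES r) AND b) = True
      (e OR s) OR s = False
        e OR s = False
      (e IMPLIES r) AND b = True
        e IMPLIES r = True
    NOT ((e OR NOT b)) = True
      e OR NOT b = False
        NOT b = False
Both conjuncts True, so the formula holds.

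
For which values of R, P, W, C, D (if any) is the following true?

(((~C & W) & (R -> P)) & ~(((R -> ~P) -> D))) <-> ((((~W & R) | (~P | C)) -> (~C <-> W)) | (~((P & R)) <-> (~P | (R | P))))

R = True; P = True; W = True; C = True; D = False

  (((~C & W) & (R -> P)) & ~(((R -> ~P) -> D))) <-> ((((~W & R) | (~P | C)) -> (~C <-> W)) | (~((P & R)) <-> (~P | (R | P)))) = True
    ((~C & W) & (R -> P)) & ~(((R -> ~P) -> D)) = False
      (~C & W) & (R -> P) = False
        ~C & W = False
          ~C = False
        R -> P = True
      ~(((R -> ~P) -> D)) = False
        (R -> ~P) -> D = True
          R -> ~P = False
            ~P = False
    (((~W & R) | (~P | C)) -> (~C <-> W)) | (~((P & R)) <-> (~P | (R | P))) = False
      ((~W & R) | (~P | C)) -> (~C <-> W) = False
        (~W & R) | (~P | C) = True
          ~W & R = False
            ~W = False
          ~P | C = True
            ~P = False
        ~C <-> W = False
          ~C = False
      ~((P & R)) <-> (~P | (R | P)) = False
        ~((P & R)) = False
          P & R = True
        ~P | (R | P) = True
          ~P = False
          R | P = True
The formula evaluates to True.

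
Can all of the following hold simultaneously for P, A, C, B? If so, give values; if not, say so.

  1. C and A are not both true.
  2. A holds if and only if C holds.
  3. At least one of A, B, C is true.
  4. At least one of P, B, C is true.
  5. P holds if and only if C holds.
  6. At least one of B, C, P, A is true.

P: False, A: False, C: False, B: True

  (1) C=F, A=F — not both ✓
  (2) A=F, C=F — same ✓
  (3) {A, B, C}: 1 true — at least one ✓
  (4) {P, B, C}: 1 true — at least one ✓
  (5) P=F, C=F — same ✓
  (6) {B, C, P, A}: 1 true — at least one ✓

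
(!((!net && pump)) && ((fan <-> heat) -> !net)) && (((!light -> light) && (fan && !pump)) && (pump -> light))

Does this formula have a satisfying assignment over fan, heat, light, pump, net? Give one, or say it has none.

fan=T, heat=T, light=T, pump=F, net=F

  !((!net && pump)) && ((fan <-> heat) -> !net) = True
    !((!net && pump)) = True
      !net && pump = False
        !net = True
    (fan <-> heat) -> !net = True
      fan <-> heat = True
      !net = True
  ((!light -> light) && (fan && !pump)) && (pump -> light) = True
    (!light -> light) && (fan && !pump) = True
      !light -> light = True
        !light = False
      fan && !pump = True
        !pump = True
    pump -> light = True
Both conjuncts True, so the formula holds.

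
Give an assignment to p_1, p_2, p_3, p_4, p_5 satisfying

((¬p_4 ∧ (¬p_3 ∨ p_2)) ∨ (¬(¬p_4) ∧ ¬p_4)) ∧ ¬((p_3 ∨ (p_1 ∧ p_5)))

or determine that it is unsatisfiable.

p_1: False, p_2: True, p_3: False, p_4: False, p_5: False

  (¬p_4 ∧ (¬p_3 ∨ p_2)) ∨ (¬(¬p_4) ∧ ¬p_4) = True
    ¬p_4 ∧ (¬p_3 ∨ p_2) = True
      ¬p_4 = True
      ¬p_3 ∨ p_2 = True
        ¬p_3 = True
    ¬(¬p_4) ∧ ¬p_4 = False
      ¬(¬p_4) = False
        ¬p_4 = True
      ¬p_4 = True
  ¬((p_3 ∨ (p_1 ∧ p_5))) = True
    p_3 ∨ (p_1 ∧ p_5) = False
      p_1 ∧ p_5 = False
Both conjuncts True, so the formula holds.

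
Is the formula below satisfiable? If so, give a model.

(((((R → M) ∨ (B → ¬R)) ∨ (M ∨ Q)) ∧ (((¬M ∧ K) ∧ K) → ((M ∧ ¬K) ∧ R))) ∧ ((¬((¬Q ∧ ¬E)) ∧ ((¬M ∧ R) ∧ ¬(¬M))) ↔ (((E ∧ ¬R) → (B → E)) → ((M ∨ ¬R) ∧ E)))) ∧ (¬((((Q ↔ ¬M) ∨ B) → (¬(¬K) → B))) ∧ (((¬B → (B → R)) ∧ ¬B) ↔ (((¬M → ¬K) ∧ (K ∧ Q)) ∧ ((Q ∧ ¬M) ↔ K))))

The formula is unsatisfiable.

Case B = True: the conjunct ¬((((Q ↔ ¬M) ∨ B) → (¬(¬K) → B))) becomes ¬((True → True)) = False.
Case B = False: the formula simplifies to ((((¬M ∧ K) ∧ K) → ((M ∧ ¬K) ∧ R)) ∧ ((¬((¬Q ∧ ¬E)) ∧ ((¬M ∧ R) ∧ ¬(¬M))) ↔ ((M ∨ ¬R) ∧ E))) ∧ (¬(((Q ↔ ¬M) → ¬K)) ∧ (((¬M → ¬K) ∧ (K ∧ Q)) ∧ ((Q ∧ ¬M) ↔ K))).
  K = True: simplifies to (M ∧ ((¬((¬Q ∧ ¬E)) ∧ ((¬M ∧ R) ∧ ¬(¬M))) ↔ ((M ∨ ¬R) ∧ E))) ∧ (¬(¬((Q ↔ ¬M))) ∧ ((M ∧ Q) ∧ (Q ∧ ¬M))).
    M = True: the conjunct ¬M is False.
    M = False: the conjunct M is False.
  K = False: the conjunct ¬(((Q ↔ ¬M) → ¬K)) becomes ¬(((Q ↔ ¬M) → True)) = False.
Both cases fail — unsatisfiable.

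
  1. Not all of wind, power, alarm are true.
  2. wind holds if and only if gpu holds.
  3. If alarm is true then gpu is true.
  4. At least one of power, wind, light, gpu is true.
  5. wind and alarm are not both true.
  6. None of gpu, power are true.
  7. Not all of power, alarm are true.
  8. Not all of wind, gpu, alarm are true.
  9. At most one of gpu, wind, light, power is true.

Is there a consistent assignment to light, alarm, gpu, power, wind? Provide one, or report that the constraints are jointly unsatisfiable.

light = True, alarm = False, gpu = False, power = False, wind = False

  (1) {wind, power, alarm}: 0/3 true — not all ✓
  (2) wind=F, gpu=F — same ✓
  (3) alarm=F ⇒ gpu: vacuous ✓
  (4) {power, wind, light, gpu}: 1 true — at least one ✓
  (5) wind=F, alarm=F — not both ✓
  (6) {gpu, power}: 0 true — none ✓
  (7) {power, alarm}: 0/2 true — not all ✓
  (8) {wind, gpu, alarm}: 0/3 true — not all ✓
  (9) {gpu, wind, light, power}: 1 true — at most one ✓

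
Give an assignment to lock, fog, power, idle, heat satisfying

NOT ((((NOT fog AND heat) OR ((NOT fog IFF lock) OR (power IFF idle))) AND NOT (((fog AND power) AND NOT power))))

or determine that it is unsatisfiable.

lock = False, fog = False, power = True, idle = False, heat = False

  NOT ((((NOT fog AND heat) OR ((NOT fog IFF lock) OR (power IFF idle))) AND NOT (((fog AND power) AND NOT power)))) = True
    ((NOT fog AND heat) OR ((NOT fog IFF lock) OR (power IFF idle))) AND NOT (((fog AND power) AND NOT power)) = False
      (NOT fog AND heat) OR ((NOT fog IFF lock) OR (power IFF idle)) = False
        NOT fog AND heat = False
          NOT fog = True
        (NOT fog IFF lock) OR (power IFF idle) = False
          NOT fog IFF lock = False
            NOT fog = True
          power IFF idle = False
      NOT (((fog AND power) AND NOT power)) = True
        (fog AND power) AND NOT power = False
          fog AND power = False
          NOT power = False
The formula evaluates to True.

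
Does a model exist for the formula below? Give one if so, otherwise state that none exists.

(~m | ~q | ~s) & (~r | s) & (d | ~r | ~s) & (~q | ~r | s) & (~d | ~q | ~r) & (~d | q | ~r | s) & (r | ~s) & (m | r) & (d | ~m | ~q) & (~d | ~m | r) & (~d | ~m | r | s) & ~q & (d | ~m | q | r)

Unit clause (~q) forces q = False.
Set m = True.
Set d = True.
  then (~d | ~m | r) forces r = True.
  then (~r | s) forces s = True.
All clauses satisfied.

m=T; q=F; d=T; r=T; s=T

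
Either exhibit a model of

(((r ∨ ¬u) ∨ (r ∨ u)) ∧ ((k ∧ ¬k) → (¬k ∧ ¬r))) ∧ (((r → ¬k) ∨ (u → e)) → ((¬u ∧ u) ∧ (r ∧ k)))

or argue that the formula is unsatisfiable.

e = False, u = True, r = True, k = True

  ((r ∨ ¬u) ∨ (r ∨ u)) ∧ ((k ∧ ¬k) → (¬k ∧ ¬r)) = True
    (r ∨ ¬u) ∨ (r ∨ u) = True
      r ∨ ¬u = True
        ¬u = False
      r ∨ u = True
    (k ∧ ¬k) → (¬k ∧ ¬r) = True
      k ∧ ¬k = False
        ¬k = False
      ¬k ∧ ¬r = False
        ¬k = False
        ¬r = False
  ((r → ¬k) ∨ (u → e)) → ((¬u ∧ u) ∧ (r ∧ k)) = True
    (r → ¬k) ∨ (u → e) = False
      r → ¬k = False
        ¬k = False
      u → e = False
    (¬u ∧ u) ∧ (r ∧ k) = False
      ¬u ∧ u = False
        ¬u = False
      r ∧ k = True
Both conjuncts True, so the formula holds.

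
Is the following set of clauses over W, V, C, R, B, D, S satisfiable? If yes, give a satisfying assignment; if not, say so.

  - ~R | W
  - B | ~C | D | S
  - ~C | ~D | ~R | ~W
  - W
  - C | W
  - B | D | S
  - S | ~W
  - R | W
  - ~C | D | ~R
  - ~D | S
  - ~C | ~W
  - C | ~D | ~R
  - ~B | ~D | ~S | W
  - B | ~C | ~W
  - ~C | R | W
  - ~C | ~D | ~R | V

Unit clause (W) forces W = True.
In (S | ~W) only S is left, so S = True.
In (~C | ~W) only ~C is left, so C = False.
Set V = True.
Set R = True.
  then (C | ~D | ~R) forces D = False.
Set B = True.
All clauses satisfied.

W = True; V = True; C = False; R = True; B = True; D = False; S = True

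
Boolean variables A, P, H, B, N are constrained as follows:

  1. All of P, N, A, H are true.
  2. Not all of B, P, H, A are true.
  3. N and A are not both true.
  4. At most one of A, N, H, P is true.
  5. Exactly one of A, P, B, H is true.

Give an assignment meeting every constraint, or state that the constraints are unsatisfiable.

Unsatisfiable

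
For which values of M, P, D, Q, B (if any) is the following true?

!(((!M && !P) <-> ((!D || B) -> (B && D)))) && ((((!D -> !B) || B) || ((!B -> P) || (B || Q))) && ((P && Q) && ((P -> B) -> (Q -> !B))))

M = False; P = True; D = True; Q = True; B = False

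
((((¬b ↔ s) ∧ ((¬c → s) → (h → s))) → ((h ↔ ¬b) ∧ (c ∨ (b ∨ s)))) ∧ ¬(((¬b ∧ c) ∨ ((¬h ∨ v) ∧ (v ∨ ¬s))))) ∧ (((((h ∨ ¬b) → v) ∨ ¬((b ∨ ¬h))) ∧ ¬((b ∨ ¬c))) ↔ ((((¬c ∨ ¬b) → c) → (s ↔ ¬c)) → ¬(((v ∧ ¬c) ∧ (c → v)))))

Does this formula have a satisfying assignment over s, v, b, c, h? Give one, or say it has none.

Unsatisfiable — no assignment works.

Case v = True: the conjunct ¬(((¬b ∧ c) ∨ ((¬h ∨ v) ∧ (v ∨ ¬s)))) becomes ¬(((¬b ∧ c) ∨ True)) = False.
Case v = False: the formula simplifies to ((((¬b ↔ s) ∧ ((¬c → s) → (h → s))) → ((h ↔ ¬b) ∧ (c ∨ (b ∨ s)))) ∧ ¬(((¬b ∧ c) ∨ (¬h ∧ ¬s)))) ∧ ((¬((h ∨ ¬b)) ∨ ¬((b ∨ ¬h))) ∧ ¬((b ∨ ¬c))).
  b = True: the conjunct ¬((b ∨ ¬c)) becomes ¬((True ∨ ¬c)) = False.
  b = False: simplifies to (((s ∧ ((¬c → s) → (h → s))) → (h ∧ (c ∨ s))) ∧ ¬((c ∨ (¬h ∧ ¬s)))) ∧ (¬(¬h) ∧ ¬(¬c)).
    c = True: the conjunct ¬((c ∨ (¬h ∧ ¬s))) becomes ¬((True ∨ (¬h ∧ ¬s))) = False.
    c = False: the conjunct ¬(¬c) becomes ¬(¬False) = False.
Both cases fail — unsatisfiable.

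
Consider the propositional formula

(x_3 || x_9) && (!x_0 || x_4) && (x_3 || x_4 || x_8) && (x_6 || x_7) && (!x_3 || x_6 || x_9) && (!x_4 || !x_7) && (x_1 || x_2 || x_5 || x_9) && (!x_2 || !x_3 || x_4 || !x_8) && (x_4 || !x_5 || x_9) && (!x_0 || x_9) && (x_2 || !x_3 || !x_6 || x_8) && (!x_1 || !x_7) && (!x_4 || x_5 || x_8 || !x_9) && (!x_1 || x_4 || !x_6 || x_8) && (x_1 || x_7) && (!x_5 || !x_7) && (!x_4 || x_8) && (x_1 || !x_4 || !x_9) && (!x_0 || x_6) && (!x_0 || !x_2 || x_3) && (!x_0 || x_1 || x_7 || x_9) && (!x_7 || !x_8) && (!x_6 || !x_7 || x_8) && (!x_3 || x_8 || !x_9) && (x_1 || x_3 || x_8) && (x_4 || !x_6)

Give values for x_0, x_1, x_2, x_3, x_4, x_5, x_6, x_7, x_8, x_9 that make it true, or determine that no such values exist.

Set x_0 = False.
Set x_1 = True.
  then (!x_1 || !x_7) forces x_7 = False.
  then (x_6 || x_7) forces x_6 = True.
  then (x_4 || !x_6) forces x_4 = True.
  then (!x_4 || x_8) forces x_8 = True.
Set x_2 = False.
Set x_3 = True.
Set x_5 = False.
Set x_9 = False.
All clauses satisfied.

x_0: False, x_1: True, x_2: False, x_3: True, x_4: True, x_5: False, x_6: True, x_7: False, x_8: True, x_9: False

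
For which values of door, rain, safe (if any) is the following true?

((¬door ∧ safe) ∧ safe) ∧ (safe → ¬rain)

door=F; rain=F; safe=T

  (¬door ∧ safe) ∧ safe = True
    ¬door ∧ safe = True
      ¬door = True
  safe → ¬rain = True
    ¬rain = True
Both conjuncts True, so the formula holds.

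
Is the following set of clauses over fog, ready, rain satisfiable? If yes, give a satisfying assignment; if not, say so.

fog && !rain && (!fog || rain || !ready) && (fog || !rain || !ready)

Unit clause (fog) forces fog = True.
Unit clause (!rain) forces rain = False.
In (!fog || rain || !ready) only !ready is left, so ready = False.
Check each clause:
  (fog): fog holds.
  (!rain): !rain holds.
  (!fog || rain || !ready): !ready holds.
  (fog || !rain || !ready): fog holds.
All clauses satisfied.

fog = True, ready = False, rain = False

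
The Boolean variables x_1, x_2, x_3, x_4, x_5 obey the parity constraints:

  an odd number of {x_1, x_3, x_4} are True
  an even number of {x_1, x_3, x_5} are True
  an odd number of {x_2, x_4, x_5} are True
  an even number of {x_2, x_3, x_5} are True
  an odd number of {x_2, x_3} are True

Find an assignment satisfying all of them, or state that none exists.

x_1 = False, x_2 = False, x_3 = True, x_4 = False, x_5 = True

{x_1, x_3, x_4}: 1 true → odd ✓
{x_1, x_3, x_5}: 2 true → even ✓
{x_2, x_4, x_5}: 1 true → odd ✓
{x_2, x_3, x_5}: 2 true → even ✓
{x_2, x_3}: 1 true → odd ✓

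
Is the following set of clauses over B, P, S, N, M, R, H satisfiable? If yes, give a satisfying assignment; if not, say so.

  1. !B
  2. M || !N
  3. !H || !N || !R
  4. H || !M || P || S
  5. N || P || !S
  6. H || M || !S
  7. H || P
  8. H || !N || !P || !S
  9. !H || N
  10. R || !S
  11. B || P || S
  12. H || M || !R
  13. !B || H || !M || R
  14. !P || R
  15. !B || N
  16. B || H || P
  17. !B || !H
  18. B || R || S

Unit clause (!B) forces B = False.
Set P = True.
  then (!P || R) forces R = True.
Set S = False.
Set N = True.
  then (M || !N) forces M = True.
  then (!H || !N || !R) forces H = False.
All clauses satisfied.

B: False; P: True; S: False; N: True; M: True; R: True; H: False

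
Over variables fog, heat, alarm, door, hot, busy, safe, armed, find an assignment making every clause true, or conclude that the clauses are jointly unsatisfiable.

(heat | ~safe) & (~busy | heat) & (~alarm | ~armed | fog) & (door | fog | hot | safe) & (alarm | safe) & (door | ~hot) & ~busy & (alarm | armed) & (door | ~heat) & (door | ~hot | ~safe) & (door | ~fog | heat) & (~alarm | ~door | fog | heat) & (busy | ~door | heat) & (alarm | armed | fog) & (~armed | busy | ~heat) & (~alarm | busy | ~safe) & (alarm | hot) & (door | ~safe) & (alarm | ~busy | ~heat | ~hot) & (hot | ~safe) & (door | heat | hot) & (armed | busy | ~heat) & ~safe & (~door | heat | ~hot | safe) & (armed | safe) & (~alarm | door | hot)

Case door = True:
  (~busy) forces busy = False.
  (busy | ~door | heat) forces heat = True.
  (~armed | busy | ~heat) forces armed = False.
  Clause (armed | busy | ~heat) is falsified — contradiction.
Case door = False:
  (door | ~hot) forces hot = False.
  (~busy) forces busy = False.
  (door | ~heat) forces heat = False.
  Clause (door | heat | hot) is falsified — contradiction.
Both cases fail, so the formula is unsatisfiable.

Unsatisfiable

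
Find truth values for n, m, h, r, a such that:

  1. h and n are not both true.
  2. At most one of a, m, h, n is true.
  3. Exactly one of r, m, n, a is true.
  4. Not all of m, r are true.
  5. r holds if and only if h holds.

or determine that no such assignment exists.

n=F; m=T; h=F; r=F; a=F

  (1) h=F, n=F — not both ✓
  (2) {a, m, h, n}: 1 true — at most one ✓
  (3) {r, m, n, a}: 1 true — exactly one ✓
  (4) {m, r}: 1/2 true — not all ✓
  (5) r=F, h=F — same ✓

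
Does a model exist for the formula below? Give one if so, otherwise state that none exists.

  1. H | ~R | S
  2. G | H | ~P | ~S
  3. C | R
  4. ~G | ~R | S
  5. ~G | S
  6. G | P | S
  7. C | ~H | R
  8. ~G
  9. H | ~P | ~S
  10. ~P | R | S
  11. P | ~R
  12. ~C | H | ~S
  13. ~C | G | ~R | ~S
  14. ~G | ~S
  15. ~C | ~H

Unit clause (~G) forces G = False.
Set H = True.
  then (~C | ~H) forces C = False.
  then (C | R) forces R = True.
  then (P | ~R) forces P = True.
Set S = False.
All clauses satisfied.

H = True, C = False, S = False, R = True, G = False, P = True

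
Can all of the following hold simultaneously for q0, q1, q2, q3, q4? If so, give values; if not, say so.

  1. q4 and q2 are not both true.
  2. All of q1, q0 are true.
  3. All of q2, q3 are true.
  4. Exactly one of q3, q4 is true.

q0: True; q1: True; q2: True; q3: True; q4: False

  (1) q4=F, q2=T — not both ✓
  (2) {q1, q0}: all 2 true ✓
  (3) {q2, q3}: all 2 true ✓
  (4) {q3, q4}: 1 true — exactly one ✓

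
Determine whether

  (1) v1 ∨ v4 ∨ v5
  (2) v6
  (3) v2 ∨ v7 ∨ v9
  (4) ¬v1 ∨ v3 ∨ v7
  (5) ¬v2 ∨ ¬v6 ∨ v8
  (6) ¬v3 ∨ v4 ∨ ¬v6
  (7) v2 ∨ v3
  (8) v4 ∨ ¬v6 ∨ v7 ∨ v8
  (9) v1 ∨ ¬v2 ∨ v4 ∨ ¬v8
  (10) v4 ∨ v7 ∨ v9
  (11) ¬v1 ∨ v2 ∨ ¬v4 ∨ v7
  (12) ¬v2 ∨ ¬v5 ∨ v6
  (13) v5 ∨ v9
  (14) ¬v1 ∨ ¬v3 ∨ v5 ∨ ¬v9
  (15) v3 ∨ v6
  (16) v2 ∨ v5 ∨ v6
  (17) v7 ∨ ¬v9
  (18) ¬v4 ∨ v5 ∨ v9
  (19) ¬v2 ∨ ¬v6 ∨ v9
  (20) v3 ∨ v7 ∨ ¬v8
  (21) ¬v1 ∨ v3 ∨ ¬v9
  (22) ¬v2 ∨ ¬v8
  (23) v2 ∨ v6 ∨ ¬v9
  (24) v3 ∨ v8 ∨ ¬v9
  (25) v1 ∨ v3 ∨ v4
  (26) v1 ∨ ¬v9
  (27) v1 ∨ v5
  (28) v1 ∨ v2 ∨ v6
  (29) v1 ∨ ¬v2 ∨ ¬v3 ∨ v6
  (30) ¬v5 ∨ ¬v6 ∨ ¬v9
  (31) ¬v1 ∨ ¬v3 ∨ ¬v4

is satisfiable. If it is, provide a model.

v1: False, v2: False, v3: True, v4: True, v5: True, v6: True, v7: True, v8: True, v9: False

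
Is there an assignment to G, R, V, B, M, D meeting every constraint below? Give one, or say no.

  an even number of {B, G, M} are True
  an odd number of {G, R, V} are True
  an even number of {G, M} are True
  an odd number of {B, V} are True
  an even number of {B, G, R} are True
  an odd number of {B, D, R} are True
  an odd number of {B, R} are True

G = True, R = True, V = True, B = False, M = True, D = False

{B, G, M}: 2 true → even ✓
{G, R, V}: 3 true → odd ✓
{G, M}: 2 true → even ✓
{B, V}: 1 true → odd ✓
{B, G, R}: 2 true → even ✓
{B, D, R}: 1 true → odd ✓
{B, R}: 1 true → odd ✓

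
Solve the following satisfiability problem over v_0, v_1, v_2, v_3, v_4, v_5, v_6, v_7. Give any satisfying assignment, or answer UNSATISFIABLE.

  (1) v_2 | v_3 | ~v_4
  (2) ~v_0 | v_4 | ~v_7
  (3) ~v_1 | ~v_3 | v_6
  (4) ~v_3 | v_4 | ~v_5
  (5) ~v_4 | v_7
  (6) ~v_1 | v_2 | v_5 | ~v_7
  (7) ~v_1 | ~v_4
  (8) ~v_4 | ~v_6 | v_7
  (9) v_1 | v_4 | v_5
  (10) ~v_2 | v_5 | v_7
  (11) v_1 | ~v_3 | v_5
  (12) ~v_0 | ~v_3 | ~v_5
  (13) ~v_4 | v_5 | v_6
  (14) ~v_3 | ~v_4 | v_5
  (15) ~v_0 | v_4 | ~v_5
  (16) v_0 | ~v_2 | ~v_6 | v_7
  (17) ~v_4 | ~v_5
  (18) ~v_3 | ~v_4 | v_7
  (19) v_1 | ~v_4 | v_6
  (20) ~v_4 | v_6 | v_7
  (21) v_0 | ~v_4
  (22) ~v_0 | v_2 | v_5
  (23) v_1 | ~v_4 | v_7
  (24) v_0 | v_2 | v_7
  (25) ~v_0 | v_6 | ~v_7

v_0 = False, v_1 = True, v_2 = False, v_3 = False, v_4 = False, v_5 = True, v_6 = False, v_7 = True

Set v_0 = False.
  then (v_0 | ~v_4) forces v_4 = False.
Set v_1 = True.
Set v_2 = False.
  then (v_0 | v_2 | v_7) forces v_7 = True.
  then (~v_1 | v_2 | v_5 | ~v_7) forces v_5 = True.
  then (~v_3 | v_4 | ~v_5) forces v_3 = False.
Set v_6 = False.
All clauses satisfied.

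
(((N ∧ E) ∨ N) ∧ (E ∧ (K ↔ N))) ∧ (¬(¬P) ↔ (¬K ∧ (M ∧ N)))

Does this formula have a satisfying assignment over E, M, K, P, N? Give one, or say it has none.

E = True, M = False, K = True, P = False, N = True

  ((N ∧ E) ∨ N) ∧ (E ∧ (K ↔ N)) = True
    (N ∧ E) ∨ N = True
      N ∧ E = True
    E ∧ (K ↔ N) = True
      K ↔ N = True
  ¬(¬P) ↔ (¬K ∧ (M ∧ N)) = True
    ¬(¬P) = False
      ¬P = True
    ¬K ∧ (M ∧ N) = False
      ¬K = False
      M ∧ N = False
Both conjuncts True, so the formula holds.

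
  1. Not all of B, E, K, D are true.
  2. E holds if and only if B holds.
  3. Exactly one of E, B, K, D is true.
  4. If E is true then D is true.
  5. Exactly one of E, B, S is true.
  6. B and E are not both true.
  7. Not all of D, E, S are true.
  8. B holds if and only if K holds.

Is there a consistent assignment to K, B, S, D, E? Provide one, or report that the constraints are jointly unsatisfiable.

K = False, B = False, S = True, D = True, E = False

  (1) {B, E, K, D}: 1/4 true — not all ✓
  (2) E=F, B=F — same ✓
  (3) {E, B, K, D}: 1 true — exactly one ✓
  (4) E=F ⇒ D: vacuous ✓
  (5) {E, B, S}: 1 true — exactly one ✓
  (6) B=F, E=F — not both ✓
  (7) {D, E, S}: 2/3 true — not all ✓
  (8) B=F, K=F — same ✓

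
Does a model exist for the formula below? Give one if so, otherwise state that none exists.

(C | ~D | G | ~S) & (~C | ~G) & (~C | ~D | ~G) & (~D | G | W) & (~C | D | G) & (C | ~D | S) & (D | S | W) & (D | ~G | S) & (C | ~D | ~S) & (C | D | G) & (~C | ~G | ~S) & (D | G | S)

D=F; S=T; C=F; G=T; W=F

Set D = False.
Try S = False:
  (D | S | W) forces W = True.
  (D | ~G | S) forces G = False.
  clause (D | G | S) is falsified — backtrack.
So S = True.
Try C = True:
  (~C | ~G) forces G = False.
  clause (~C | D | G) is falsified — backtrack.
So C = False.
  then (C | D | G) forces G = True.
Set W = False.
All clauses satisfied.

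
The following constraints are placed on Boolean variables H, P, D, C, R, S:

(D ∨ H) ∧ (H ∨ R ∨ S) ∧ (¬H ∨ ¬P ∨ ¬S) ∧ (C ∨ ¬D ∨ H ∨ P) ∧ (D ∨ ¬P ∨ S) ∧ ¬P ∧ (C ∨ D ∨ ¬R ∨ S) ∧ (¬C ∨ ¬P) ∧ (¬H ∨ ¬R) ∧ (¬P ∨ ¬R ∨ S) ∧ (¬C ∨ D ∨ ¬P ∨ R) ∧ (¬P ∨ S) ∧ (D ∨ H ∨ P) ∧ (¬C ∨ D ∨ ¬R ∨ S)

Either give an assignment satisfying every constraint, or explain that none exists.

Unit clause (¬P) forces P = False.
Set H = True.
  then (¬H ∨ ¬R) forces R = False.
Set D = False.
Set C = True.
Set S = False.
All clauses satisfied.

H: True; P: False; D: False; C: True; R: False; S: False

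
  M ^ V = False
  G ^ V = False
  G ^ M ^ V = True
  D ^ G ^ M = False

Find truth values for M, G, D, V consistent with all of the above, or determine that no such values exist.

M=T, G=T, D=F, V=T

M ^ V = T ^ T = False ✓
G ^ V = T ^ T = False ✓
G ^ M ^ V = T ^ T ^ T = True ✓
D ^ G ^ M = F ^ T ^ T = False ✓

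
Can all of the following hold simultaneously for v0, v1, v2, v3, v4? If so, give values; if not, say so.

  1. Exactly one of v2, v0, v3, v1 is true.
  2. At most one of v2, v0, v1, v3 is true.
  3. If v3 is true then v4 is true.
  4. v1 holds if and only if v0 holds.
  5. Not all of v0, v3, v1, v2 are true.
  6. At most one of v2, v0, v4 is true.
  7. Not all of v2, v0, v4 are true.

v0=F, v1=F, v2=T, v3=F, v4=F

  (1) {v2, v0, v3, v1}: 1 true — exactly one ✓
  (2) {v2, v0, v1, v3}: 1 true — at most one ✓
  (3) v3=F ⇒ v4: vacuous ✓
  (4) v1=F, v0=F — same ✓
  (5) {v0, v3, v1, v2}: 1/4 true — not all ✓
  (6) {v2, v0, v4}: 1 true — at most one ✓
  (7) {v2, v0, v4}: 1/3 true — not all ✓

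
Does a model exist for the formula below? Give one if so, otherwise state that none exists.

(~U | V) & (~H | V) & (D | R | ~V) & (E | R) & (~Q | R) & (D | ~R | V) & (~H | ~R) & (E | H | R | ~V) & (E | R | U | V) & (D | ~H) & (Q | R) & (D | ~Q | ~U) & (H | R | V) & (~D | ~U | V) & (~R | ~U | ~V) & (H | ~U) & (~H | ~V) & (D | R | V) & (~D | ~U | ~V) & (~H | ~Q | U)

R = True, U = False, V = True, Q = False, E = False, D = True, H = False

Try R = False:
  (E | R) forces E = True.
  (~Q | R) forces Q = False.
  clause (Q | R) is falsified — backtrack.
So R = True.
  then (~H | ~R) forces H = False.
  then (H | ~U) forces U = False.
Set V = True.
Set Q = False.
Set E = False.
Set D = True.
All clauses satisfied.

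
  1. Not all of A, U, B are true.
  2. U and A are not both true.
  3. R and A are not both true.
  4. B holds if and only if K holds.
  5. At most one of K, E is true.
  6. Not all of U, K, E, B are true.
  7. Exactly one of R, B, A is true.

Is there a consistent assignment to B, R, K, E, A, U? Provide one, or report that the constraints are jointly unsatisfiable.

B = True; R = False; K = True; E = False; A = False; U = True

  (1) {A, U, B}: 2/3 true — not all ✓
  (2) U=T, A=F — not both ✓
  (3) R=F, A=F — not both ✓
  (4) B=T, K=T — same ✓
  (5) {K, E}: 1 true — at most one ✓
  (6) {U, K, E, B}: 3/4 true — not all ✓
  (7) {R, B, A}: 1 true — exactly one ✓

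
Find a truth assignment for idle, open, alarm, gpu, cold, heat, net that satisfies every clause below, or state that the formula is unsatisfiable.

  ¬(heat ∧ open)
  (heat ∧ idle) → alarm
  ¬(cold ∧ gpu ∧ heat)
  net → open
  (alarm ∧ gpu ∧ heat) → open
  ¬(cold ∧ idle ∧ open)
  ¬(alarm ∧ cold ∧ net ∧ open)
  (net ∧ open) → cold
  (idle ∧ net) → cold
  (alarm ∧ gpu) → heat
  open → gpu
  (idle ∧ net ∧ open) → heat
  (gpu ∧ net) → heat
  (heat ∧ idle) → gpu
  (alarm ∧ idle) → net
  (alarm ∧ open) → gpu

idle = False, open = False, alarm = False, gpu = True, cold = True, heat = False, net = False

Set idle = False.
Set open = False.
  then (¬net ∨ open) forces net = False.
Set alarm = False.
Set gpu = True.
Set cold = True.
  then (¬cold ∨ ¬gpu ∨ ¬heat) forces heat = False.
All clauses satisfied.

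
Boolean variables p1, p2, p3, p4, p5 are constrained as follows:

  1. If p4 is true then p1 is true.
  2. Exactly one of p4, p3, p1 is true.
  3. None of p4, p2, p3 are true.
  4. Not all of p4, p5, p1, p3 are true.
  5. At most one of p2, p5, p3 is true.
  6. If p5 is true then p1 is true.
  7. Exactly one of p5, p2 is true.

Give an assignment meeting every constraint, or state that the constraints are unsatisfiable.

p1: True, p2: False, p3: False, p4: False, p5: True

  (1) p4=F ⇒ p1: vacuous ✓
  (2) {p4, p3, p1}: 1 true — exactly one ✓
  (3) {p4, p2, p3}: 0 true — none ✓
  (4) {p4, p5, p1, p3}: 2/4 true — not all ✓
  (5) {p2, p5, p3}: 1 true — at most one ✓
  (6) p5=T ⇒ p1: T ✓
  (7) {p5, p2}: 1 true — exactly one ✓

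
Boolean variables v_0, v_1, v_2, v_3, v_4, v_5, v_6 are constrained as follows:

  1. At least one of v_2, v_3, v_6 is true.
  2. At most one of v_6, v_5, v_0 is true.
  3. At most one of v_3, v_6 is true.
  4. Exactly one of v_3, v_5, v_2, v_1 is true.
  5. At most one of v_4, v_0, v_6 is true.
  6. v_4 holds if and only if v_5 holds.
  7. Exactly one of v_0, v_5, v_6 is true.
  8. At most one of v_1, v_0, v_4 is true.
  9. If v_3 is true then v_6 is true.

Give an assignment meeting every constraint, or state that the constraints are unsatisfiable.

v_0: True, v_1: False, v_2: True, v_3: False, v_4: False, v_5: False, v_6: False

  (1) {v_2, v_3, v_6}: 1 true — at least one ✓
  (2) {v_6, v_5, v_0}: 1 true — at most one ✓
  (3) {v_3, v_6}: 0 true — at most one ✓
  (4) {v_3, v_5, v_2, v_1}: 1 true — exactly one ✓
  (5) {v_4, v_0, v_6}: 1 true — at most one ✓
  (6) v_4=F, v_5=F — same ✓
  (7) {v_0, v_5, v_6}: 1 true — exactly one ✓
  (8) {v_1, v_0, v_4}: 1 true — at most one ✓
  (9) v_3=F ⇒ v_6: vacuous ✓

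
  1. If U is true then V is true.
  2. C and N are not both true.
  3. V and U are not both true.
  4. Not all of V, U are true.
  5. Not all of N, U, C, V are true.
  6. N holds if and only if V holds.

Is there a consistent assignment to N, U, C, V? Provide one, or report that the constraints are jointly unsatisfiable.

N: False, U: False, C: True, V: False

  (1) U=F ⇒ V: vacuous ✓
  (2) C=T, N=F — not both ✓
  (3) V=F, U=F — not both ✓
  (4) {V, U}: 0/2 true — not all ✓
  (5) {N, U, C, V}: 1/4 true — not all ✓
  (6) N=F, V=F — same ✓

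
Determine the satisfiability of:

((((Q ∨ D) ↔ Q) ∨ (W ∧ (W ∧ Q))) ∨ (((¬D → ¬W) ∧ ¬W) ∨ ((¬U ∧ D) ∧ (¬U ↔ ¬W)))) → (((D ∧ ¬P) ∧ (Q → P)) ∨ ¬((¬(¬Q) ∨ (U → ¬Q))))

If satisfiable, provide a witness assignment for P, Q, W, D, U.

P = False; Q = False; W = True; D = True; U = False

  ((((Q ∨ D) ↔ Q) ∨ (W ∧ (W ∧ Q))) ∨ (((¬D → ¬W) ∧ ¬W) ∨ ((¬U ∧ D) ∧ (¬U ↔ ¬W)))) → (((D ∧ ¬P) ∧ (Q → P)) ∨ ¬((¬(¬Q) ∨ (U → ¬Q)))) = True
    (((Q ∨ D) ↔ Q) ∨ (W ∧ (W ∧ Q))) ∨ (((¬D → ¬W) ∧ ¬W) ∨ ((¬U ∧ D) ∧ (¬U ↔ ¬W))) = False
      ((Q ∨ D) ↔ Q) ∨ (W ∧ (W ∧ Q)) = False
        (Q ∨ D) ↔ Q = False
          Q ∨ D = True
        W ∧ (W ∧ Q) = False
          W ∧ Q = False
      ((¬D → ¬W) ∧ ¬W) ∨ ((¬U ∧ D) ∧ (¬U ↔ ¬W)) = False
        (¬D → ¬W) ∧ ¬W = False
          ¬D → ¬W = True
            ¬D = False
            ¬W = False
          ¬W = False
        (¬U ∧ D) ∧ (¬U ↔ ¬W) = False
          ¬U ∧ D = True
            ¬U = True
          ¬U ↔ ¬W = False
            ¬U = True
            ¬W = False
    ((D ∧ ¬P) ∧ (Q → P)) ∨ ¬((¬(¬Q) ∨ (U → ¬Q))) = True
      (D ∧ ¬P) ∧ (Q → P) = True
        D ∧ ¬P = True
          ¬P = True
        Q → P = True
      ¬((¬(¬Q) ∨ (U → ¬Q))) = False
        ¬(¬Q) ∨ (U → ¬Q) = True
          ¬(¬Q) = False
            ¬Q = True
          U → ¬Q = True
            ¬Q = True
The formula evaluates to True.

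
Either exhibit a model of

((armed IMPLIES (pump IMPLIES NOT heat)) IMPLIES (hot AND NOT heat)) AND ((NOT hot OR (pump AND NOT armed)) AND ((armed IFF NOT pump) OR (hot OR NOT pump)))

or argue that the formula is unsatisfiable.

pump: True, heat: False, armed: False, hot: True

  (armed IMPLIES (pump IMPLIES NOT heat)) IMPLIES (hot AND NOT heat) = True
    armed IMPLIES (pump IMPLIES NOT heat) = True
      pump IMPLIES NOT heat = True
        NOT heat = True
    hot AND NOT heat = True
      NOT heat = True
  (NOT hot OR (pump AND NOT armed)) AND ((armed IFF NOT pump) OR (hot OR NOT pump)) = True
    NOT hot OR (pump AND NOT armed) = True
      NOT hot = False
      pump AND NOT armed = True
        NOT armed = True
    (armed IFF NOT pump) OR (hot OR NOT pump) = True
      armed IFF NOT pump = True
        NOT pump = False
      hot OR NOT pump = True
        NOT pump = False
Both conjuncts True, so the formula holds.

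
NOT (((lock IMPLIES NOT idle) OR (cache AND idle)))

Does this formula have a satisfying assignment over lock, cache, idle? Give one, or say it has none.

lock=T, cache=F, idle=T

  NOT (((lock IMPLIES NOT idle) OR (cache AND idle))) = True
    (lock IMPLIES NOT idle) OR (cache AND idle) = False
      lock IMPLIES NOT idle = False
        NOT idle = False
      cache AND idle = False
The formula evaluates to True.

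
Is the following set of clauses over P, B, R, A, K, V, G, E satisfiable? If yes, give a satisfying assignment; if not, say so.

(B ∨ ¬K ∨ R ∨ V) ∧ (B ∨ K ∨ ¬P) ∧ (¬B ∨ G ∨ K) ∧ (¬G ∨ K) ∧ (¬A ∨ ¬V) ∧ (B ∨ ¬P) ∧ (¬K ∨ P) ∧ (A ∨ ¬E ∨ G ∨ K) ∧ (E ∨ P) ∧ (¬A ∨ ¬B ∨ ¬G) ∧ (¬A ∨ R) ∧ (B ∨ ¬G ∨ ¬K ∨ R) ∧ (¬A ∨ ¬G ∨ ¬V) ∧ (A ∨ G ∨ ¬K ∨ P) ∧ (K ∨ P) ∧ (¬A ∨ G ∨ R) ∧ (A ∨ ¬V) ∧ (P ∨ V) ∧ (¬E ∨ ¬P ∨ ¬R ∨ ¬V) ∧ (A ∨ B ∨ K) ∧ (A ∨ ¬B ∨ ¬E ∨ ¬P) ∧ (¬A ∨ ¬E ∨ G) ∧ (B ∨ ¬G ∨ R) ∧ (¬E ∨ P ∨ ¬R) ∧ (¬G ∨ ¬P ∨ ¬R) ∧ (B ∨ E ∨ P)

P: True; B: True; R: True; A: False; K: True; V: False; G: False; E: False

Try P = False:
  (¬K ∨ P) forces K = False.
  clause (K ∨ P) is falsified — backtrack.
So P = True.
  then (B ∨ ¬P) forces B = True.
Set R = True.
  then (¬G ∨ ¬P ∨ ¬R) forces G = False.
  then (¬B ∨ G ∨ K) forces K = True.
Set A = False.
  then (A ∨ ¬V) forces V = False.
  then (A ∨ ¬B ∨ ¬E ∨ ¬P) forces E = False.
All clauses satisfied.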